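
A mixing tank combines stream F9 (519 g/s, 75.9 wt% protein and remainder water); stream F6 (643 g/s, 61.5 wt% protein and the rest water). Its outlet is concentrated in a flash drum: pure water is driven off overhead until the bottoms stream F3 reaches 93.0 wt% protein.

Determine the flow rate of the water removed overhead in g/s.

protein entering = 519×0.759 + 643×0.615 = 789.37 g/s.
All protein reports to F3, so F3 = 789.37/0.930 = 848.78 g/s.
Total feed = 1162 g/s; overhead = 1162 − 848.78 = 313.22 g/s.

313.2 g/s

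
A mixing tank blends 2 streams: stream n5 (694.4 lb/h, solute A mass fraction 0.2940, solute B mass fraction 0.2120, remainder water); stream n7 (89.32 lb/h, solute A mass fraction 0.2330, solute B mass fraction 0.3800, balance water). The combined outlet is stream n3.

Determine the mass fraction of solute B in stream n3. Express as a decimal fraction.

Total flow out = 694.4 + 89.32 = 783.72 lb/h.
solute B in = 694.4×0.212 + 89.32×0.380 = 181.15 lb/h.
solute B mass fraction in n3 = 181.15/783.72 = 0.2311.

0.2311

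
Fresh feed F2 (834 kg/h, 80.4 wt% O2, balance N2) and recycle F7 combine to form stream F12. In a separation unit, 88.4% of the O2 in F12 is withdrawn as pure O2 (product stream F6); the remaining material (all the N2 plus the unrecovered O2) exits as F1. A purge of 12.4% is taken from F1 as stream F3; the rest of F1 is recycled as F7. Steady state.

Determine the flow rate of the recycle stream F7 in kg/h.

N2 enters only via F2 and leaves only via the purge: 834×0.196 = 0.124×(N2 in F1), and the separation unit passes all N2, so N2 in F12 = N2 in F1 = 1318.3 kg/h.
O2 in F12: m_A = 834×0.804 + (1−0.124)·(1−0.884)·m_A, so m_A = 670.54/0.8984 = 746.38 kg/h.
F1 = (1−0.884)×746.38 + 1318.3 = 1404.8 kg/h.
Recycle F7 = (1−0.124)×1404.8 = 1230.6 kg/h.

1231 kg/h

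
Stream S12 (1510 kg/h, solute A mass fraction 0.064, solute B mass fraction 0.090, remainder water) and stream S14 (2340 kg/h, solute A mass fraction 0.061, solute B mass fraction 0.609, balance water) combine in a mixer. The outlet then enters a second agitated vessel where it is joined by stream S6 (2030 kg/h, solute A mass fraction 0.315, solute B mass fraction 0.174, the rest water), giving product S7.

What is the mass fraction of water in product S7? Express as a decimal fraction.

0.525

Overall, product flow = 5880 kg/h.
water in = 1510×0.846 + 2340×0.330 + 2030×0.511 = 3087 kg/h.
water fraction in S7 = 0.525.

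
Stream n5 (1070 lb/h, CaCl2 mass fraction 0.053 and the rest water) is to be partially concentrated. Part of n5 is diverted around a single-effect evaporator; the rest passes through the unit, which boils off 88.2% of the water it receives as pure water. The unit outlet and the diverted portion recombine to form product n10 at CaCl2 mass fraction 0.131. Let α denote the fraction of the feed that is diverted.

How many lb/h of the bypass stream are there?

307.2 lb/h

All 1070×0.053 = 56.71 lb/h of CaCl2 reaches n10, so n10 = 56.71/0.131 = 432.9 lb/h and vapour = 637.1 lb/h.
The evaporator receives (1−α)·1070 of feed at 0.947 water and removes 0.882 of that water:
0.882×0.947×(1−α)×1070 = 637.1
(1−α) = 637.1/893.72 = 0.7129;  α = 0.2871.
Bypass flow = 0.2871×1070 = 307.24 lb/h.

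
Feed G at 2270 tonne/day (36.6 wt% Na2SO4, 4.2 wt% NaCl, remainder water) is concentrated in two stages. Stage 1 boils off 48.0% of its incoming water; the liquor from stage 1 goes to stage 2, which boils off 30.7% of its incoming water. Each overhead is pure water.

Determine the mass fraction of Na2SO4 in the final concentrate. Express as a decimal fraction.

water in feed = 2270×0.592 = 1343.8 tonne/day.
After stage 1: water left = (1−0.480)×1343.8 = 698.8; stream total = 1625 tonne/day.
After stage 2: water left = (1−0.307)×698.8 = 484.27; final concentrate = 1410.4 tonne/day.
Na2SO4 fraction = 830.82/1410.4 = 0.589.

0.589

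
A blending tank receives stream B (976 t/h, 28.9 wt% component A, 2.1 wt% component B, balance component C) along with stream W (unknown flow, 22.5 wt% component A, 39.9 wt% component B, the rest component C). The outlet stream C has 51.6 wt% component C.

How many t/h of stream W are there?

Let W be the unknown flow. Total out = 976 + W.
component C balance: 673.44 + 0.376·W = 0.516·(976 + W)
(0.376 − 0.516)·W = 0.516×976 − 673.44 = -169.82
W = -169.82 / -0.140 = 1213 t/h

1213 t/h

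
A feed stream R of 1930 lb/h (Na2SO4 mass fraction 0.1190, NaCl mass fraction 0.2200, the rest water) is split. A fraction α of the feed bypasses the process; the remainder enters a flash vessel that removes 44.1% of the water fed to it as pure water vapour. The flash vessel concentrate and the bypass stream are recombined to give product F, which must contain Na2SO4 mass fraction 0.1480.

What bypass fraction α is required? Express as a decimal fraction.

0.328

All 1930×0.119 = 229.67 lb/h of Na2SO4 reaches F, so F = 229.67/0.148 = 1551.8 lb/h and vapour = 378.18 lb/h.
The evaporator receives (1−α)·1930 of feed at 0.661 water and removes 0.441 of that water:
0.441×0.661×(1−α)×1930 = 378.18
(1−α) = 378.18/562.6 = 0.6722;  α = 0.3278.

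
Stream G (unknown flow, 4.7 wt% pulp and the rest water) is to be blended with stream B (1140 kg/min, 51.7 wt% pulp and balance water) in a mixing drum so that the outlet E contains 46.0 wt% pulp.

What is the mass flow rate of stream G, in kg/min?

Let G be the unknown flow. Total out = 1140 + G.
pulp balance: 589.38 + 0.047·G = 0.460·(1140 + G)
(0.047 − 0.460)·G = 0.460×1140 − 589.38 = -64.98
G = -64.98 / -0.413 = 157.34 kg/min

157.3 kg/min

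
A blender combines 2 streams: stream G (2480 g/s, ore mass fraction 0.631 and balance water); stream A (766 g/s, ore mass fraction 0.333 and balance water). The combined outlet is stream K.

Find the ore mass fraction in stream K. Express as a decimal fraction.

Total flow out = 2480 + 766 = 3246 g/s.
ore in = 2480×0.631 + 766×0.333 = 1820 g/s.
ore mass fraction in K = 1820/3246 = 0.561.

0.561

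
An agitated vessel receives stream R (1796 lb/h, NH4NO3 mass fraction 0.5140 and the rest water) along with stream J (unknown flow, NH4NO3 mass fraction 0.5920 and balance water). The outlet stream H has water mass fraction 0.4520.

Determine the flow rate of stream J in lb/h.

1388 lb/h

Let J be the unknown flow. Total out = 1796 + J.
water balance: 872.86 + 0.408·J = 0.452·(1796 + J)
(0.408 − 0.452)·J = 0.452×1796 − 872.86 = -61.064
J = -61.064 / -0.044 = 1387.8 lb/h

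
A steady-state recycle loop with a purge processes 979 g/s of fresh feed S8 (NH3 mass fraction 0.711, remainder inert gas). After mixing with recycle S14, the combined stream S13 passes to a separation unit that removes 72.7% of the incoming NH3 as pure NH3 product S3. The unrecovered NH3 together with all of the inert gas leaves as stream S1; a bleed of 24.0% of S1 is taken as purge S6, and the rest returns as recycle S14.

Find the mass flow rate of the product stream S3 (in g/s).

NH3 in S13: m_A = 979×0.711 + (1−0.240)·(1−0.727)·m_A, so m_A = 696.07/0.7925 = 878.3 g/s.
Product S3 = 0.727×878.3 = 638.52 g/s.

638.5 g/s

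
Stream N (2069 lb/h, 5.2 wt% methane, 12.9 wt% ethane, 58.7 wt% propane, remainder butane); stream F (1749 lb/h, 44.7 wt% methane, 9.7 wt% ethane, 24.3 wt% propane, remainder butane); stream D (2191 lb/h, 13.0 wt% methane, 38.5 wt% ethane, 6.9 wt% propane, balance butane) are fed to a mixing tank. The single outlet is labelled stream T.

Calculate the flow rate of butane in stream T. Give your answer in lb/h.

butane out = butane in = 2069×0.232 + 1749×0.213 + 2191×0.416 = 1764 lb/h.

1764 lb/h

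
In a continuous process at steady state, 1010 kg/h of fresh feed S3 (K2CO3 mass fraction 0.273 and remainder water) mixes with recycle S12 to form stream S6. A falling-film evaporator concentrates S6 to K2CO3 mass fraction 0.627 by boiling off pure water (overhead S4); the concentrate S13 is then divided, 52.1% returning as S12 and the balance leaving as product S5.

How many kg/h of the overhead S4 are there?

570.2 kg/h

Overall K2CO3 balance (none leaves overhead): K2CO3 in fresh feed = K2CO3 in product, i.e. 1010×0.273 = (1−0.521)·S13·0.627.
S13 = 275.73/(0.627×0.479) = 918.08 kg/h.
Recycle S12 = 0.521×918.08 = 478.32 kg/h.
Combined feed S6 = 1010 + 478.32 = 1488.3 kg/h.
Overhead S4 = S6 − S13 = 1488.3 − 918.08 = 570.24 kg/h.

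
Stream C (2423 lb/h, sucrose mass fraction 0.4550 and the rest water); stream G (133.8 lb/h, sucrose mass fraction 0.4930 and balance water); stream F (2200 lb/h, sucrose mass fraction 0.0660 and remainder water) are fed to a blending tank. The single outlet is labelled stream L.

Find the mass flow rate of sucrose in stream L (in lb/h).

sucrose out = sucrose in = 2423×0.455 + 133.8×0.493 + 2200×0.066 = 1313.6 lb/h.

1314 lb/h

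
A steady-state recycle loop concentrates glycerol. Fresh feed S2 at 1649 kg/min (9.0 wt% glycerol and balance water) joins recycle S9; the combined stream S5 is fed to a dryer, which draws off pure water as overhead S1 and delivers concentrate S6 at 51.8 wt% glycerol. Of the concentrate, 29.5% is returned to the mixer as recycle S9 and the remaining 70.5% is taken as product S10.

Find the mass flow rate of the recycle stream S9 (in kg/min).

119.9 kg/min

Overall glycerol balance (none leaves overhead): glycerol in fresh feed = glycerol in product, i.e. 1649×0.090 = (1−0.295)·S6·0.518.
S6 = 148.41/(0.518×0.705) = 406.39 kg/min.
Recycle S9 = 0.295×406.39 = 119.89 kg/min.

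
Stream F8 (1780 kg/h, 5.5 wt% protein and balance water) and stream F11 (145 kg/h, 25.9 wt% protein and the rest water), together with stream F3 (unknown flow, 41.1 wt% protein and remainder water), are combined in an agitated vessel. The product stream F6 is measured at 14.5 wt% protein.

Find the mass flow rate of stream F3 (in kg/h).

Let F3 be the unknown flow. Total out = 1925 + F3.
protein balance: 135.46 + 0.411·F3 = 0.145·(1925 + F3)
(0.411 − 0.145)·F3 = 0.145×1925 − 135.46 = 143.67
F3 = 143.67 / 0.266 = 540.11 kg/h

540.1 kg/h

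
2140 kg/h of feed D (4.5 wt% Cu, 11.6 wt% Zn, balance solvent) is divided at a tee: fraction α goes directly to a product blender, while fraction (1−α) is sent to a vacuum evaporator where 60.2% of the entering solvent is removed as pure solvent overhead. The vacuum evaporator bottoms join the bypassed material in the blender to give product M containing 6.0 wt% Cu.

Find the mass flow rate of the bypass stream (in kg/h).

All 2140×0.045 = 96.3 kg/h of Cu reaches M, so M = 96.3/0.060 = 1605 kg/h and vapour = 535 kg/h.
The evaporator receives (1−α)·2140 of feed at 0.839 solvent and removes 0.602 of that solvent:
0.602×0.839×(1−α)×2140 = 535
(1−α) = 535/1080.9 = 0.4950;  α = 0.5050.
Bypass flow = 0.5050×2140 = 1080.8 kg/h.

1081 kg/h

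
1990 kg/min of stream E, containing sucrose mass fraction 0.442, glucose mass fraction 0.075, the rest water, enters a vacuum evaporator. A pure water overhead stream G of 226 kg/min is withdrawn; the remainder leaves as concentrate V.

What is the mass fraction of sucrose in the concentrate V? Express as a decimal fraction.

sucrose is not removed: 1990×0.442 = 879.58 kg/min of sucrose enters V.
Concentrate = 1990 − 226 = 1764 kg/min.
Mass fraction = 879.58/1764 = 0.499.

0.499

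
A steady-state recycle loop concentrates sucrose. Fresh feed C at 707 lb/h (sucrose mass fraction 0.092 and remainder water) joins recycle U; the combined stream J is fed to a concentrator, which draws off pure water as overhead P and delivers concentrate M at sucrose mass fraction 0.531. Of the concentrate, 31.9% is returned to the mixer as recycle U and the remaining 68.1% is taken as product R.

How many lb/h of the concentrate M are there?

179.9 lb/h

Overall sucrose balance (none leaves overhead): sucrose in fresh feed = sucrose in product, i.e. 707×0.092 = (1−0.319)·M·0.531.
M = 65.044/(0.531×0.681) = 179.87 lb/h.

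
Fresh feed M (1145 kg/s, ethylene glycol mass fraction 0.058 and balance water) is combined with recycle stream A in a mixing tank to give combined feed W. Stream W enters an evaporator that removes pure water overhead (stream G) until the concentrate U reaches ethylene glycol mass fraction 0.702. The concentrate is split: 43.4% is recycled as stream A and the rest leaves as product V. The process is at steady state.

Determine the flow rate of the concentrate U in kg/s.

167.1 kg/s

Overall ethylene glycol balance (none leaves overhead): ethylene glycol in fresh feed = ethylene glycol in product, i.e. 1145×0.058 = (1−0.434)·U·0.702.
U = 66.41/(0.702×0.566) = 167.14 kg/s.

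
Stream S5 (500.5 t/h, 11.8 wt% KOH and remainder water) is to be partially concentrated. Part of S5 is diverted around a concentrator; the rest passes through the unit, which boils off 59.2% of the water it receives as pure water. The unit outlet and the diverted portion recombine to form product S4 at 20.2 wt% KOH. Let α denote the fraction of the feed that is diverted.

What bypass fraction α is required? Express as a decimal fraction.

0.204

All 500.5×0.118 = 59.059 t/h of KOH reaches S4, so S4 = 59.059/0.202 = 292.37 t/h and vapour = 208.13 t/h.
The evaporator receives (1−α)·500.5 of feed at 0.882 water and removes 0.592 of that water:
0.592×0.882×(1−α)×500.5 = 208.13
(1−α) = 208.13/261.33 = 0.7964;  α = 0.2036.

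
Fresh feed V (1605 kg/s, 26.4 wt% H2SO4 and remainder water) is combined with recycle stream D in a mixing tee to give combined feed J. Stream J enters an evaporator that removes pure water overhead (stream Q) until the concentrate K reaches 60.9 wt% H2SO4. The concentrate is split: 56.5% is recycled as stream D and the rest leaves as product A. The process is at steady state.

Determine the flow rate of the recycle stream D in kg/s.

903.7 kg/s

Overall H2SO4 balance (none leaves overhead): H2SO4 in fresh feed = H2SO4 in product, i.e. 1605×0.264 = (1−0.565)·K·0.609.
K = 423.72/(0.609×0.435) = 1599.5 kg/s.
Recycle D = 0.565×1599.5 = 903.69 kg/s.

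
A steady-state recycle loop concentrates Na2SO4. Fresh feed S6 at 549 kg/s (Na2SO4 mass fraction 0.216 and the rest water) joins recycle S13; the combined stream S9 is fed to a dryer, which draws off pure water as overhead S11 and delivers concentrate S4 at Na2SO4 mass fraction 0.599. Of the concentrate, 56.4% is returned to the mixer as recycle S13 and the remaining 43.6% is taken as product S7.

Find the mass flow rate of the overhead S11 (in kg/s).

351 kg/s

Overall Na2SO4 balance (none leaves overhead): Na2SO4 in fresh feed = Na2SO4 in product, i.e. 549×0.216 = (1−0.564)·S4·0.599.
S4 = 118.58/(0.599×0.436) = 454.06 kg/s.
Recycle S13 = 0.564×454.06 = 256.09 kg/s.
Combined feed S9 = 549 + 256.09 = 805.09 kg/s.
Overhead S11 = S9 − S4 = 805.09 − 454.06 = 351.03 kg/s.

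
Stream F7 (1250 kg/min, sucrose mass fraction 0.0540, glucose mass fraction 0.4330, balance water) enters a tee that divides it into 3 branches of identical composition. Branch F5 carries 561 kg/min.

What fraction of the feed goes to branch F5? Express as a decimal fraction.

0.449

Fraction to F5 = 561/1250 = 0.4488.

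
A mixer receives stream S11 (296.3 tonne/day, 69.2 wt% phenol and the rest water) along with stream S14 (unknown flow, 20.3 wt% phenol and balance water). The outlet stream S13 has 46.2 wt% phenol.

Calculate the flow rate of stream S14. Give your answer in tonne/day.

263.1 tonne/day

Let S14 be the unknown flow. Total out = 296.3 + S14.
phenol balance: 205.04 + 0.203·S14 = 0.462·(296.3 + S14)
(0.203 − 0.462)·S14 = 0.462×296.3 − 205.04 = -68.149
S14 = -68.149 / -0.259 = 263.12 tonne/day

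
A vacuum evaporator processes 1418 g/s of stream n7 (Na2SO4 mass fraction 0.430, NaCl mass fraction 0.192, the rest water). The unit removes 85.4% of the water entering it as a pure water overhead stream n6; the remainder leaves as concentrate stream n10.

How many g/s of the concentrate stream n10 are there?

960.3 g/s

water entering = 1418×0.378 = 536 g/s; overhead removed = 0.854×536 = 457.75 g/s.
Concentrate = 1418 − 457.75 = 960.25 g/s.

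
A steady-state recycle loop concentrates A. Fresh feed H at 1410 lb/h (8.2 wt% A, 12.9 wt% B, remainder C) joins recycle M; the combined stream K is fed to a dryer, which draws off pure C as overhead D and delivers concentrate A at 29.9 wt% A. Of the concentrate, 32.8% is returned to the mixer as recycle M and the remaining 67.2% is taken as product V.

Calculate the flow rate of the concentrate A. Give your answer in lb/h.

Overall A balance (none leaves overhead): A in fresh feed = A in product, i.e. 1410×0.082 = (1−0.328)·A·0.299.
A = 115.62/(0.299×0.672) = 575.43 lb/h.

575.4 lb/h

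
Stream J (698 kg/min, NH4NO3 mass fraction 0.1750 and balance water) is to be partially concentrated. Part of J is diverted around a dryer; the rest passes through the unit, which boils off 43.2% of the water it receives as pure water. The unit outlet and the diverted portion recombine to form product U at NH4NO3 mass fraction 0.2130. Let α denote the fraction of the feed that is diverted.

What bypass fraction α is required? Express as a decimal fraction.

0.499

All 698×0.175 = 122.15 kg/min of NH4NO3 reaches U, so U = 122.15/0.213 = 573.47 kg/min and vapour = 124.53 kg/min.
The evaporator receives (1−α)·698 of feed at 0.825 water and removes 0.432 of that water:
0.432×0.825×(1−α)×698 = 124.53
(1−α) = 124.53/248.77 = 0.5006;  α = 0.4994.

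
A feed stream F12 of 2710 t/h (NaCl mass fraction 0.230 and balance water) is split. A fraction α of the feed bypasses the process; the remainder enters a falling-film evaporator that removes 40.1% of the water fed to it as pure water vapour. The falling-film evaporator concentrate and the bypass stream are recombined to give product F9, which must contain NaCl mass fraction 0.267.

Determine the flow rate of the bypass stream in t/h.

1494 t/h

All 2710×0.230 = 623.3 t/h of NaCl reaches F9, so F9 = 623.3/0.267 = 2334.5 t/h and vapour = 375.54 t/h.
The evaporator receives (1−α)·2710 of feed at 0.770 water and removes 0.401 of that water:
0.401×0.770×(1−α)×2710 = 375.54
(1−α) = 375.54/836.77 = 0.4488;  α = 0.5512.
Bypass flow = 0.5512×2710 = 1493.7 t/h.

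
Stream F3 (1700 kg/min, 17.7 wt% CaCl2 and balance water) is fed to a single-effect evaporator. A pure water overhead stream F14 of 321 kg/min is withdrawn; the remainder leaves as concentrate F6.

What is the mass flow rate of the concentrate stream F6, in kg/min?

Concentrate = 1700 − 321 = 1379 kg/min.

1379 kg/min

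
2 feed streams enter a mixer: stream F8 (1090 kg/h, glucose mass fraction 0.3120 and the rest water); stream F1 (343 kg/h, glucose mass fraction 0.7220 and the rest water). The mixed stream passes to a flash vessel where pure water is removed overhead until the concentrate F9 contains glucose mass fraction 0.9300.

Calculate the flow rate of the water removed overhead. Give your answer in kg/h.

801 kg/h

glucose entering = 1090×0.312 + 343×0.722 = 587.73 kg/h.
All glucose reports to F9, so F9 = 587.73/0.930 = 631.96 kg/h.
Total feed = 1433 kg/h; overhead = 1433 − 631.96 = 801.04 kg/h.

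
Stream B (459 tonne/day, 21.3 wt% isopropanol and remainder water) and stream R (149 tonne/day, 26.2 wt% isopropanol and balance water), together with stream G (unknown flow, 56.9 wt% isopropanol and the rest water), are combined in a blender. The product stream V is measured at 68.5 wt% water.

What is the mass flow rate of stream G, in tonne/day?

Let G be the unknown flow. Total out = 608 + G.
water balance: 471.19 + 0.431·G = 0.685·(608 + G)
(0.431 − 0.685)·G = 0.685×608 − 471.19 = -54.715
G = -54.715 / -0.254 = 215.41 tonne/day

215.4 tonne/day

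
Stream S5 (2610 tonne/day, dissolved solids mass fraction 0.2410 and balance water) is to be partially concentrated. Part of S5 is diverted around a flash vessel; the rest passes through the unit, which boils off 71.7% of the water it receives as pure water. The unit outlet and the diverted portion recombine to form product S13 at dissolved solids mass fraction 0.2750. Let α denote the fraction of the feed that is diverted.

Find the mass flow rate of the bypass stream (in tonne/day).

All 2610×0.241 = 629.01 tonne/day of dissolved solids reaches S13, so S13 = 629.01/0.275 = 2287.3 tonne/day and vapour = 322.69 tonne/day.
The evaporator receives (1−α)·2610 of feed at 0.759 water and removes 0.717 of that water:
0.717×0.759×(1−α)×2610 = 322.69
(1−α) = 322.69/1420.4 = 0.2272;  α = 0.7728.
Bypass flow = 0.7728×2610 = 2017 tonne/day.

2017 tonne/day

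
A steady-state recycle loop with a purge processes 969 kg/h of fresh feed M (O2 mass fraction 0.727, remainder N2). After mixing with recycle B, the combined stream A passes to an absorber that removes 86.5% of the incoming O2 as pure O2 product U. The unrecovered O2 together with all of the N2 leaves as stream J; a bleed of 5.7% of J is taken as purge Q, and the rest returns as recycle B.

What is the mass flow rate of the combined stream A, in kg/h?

N2 enters only via M and leaves only via the purge: 969×0.273 = 0.057×(N2 in J), and the absorber passes all N2, so N2 in A = N2 in J = 4641 kg/h.
O2 in A: m_A = 969×0.727 + (1−0.057)·(1−0.865)·m_A, so m_A = 704.46/0.8727 = 807.23 kg/h.
A = 807.23 + 4641 = 5448.2 kg/h.

5448 kg/h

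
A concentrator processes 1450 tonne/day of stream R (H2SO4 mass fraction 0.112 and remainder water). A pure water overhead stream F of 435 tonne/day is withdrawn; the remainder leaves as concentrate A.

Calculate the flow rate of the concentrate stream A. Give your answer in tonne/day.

1015 tonne/day

Concentrate = 1450 − 435 = 1015 tonne/day.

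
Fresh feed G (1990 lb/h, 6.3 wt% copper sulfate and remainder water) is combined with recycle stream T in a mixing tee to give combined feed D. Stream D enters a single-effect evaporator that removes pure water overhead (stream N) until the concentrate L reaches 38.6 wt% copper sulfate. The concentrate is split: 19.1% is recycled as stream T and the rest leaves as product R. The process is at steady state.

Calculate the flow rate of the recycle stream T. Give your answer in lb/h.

76.68 lb/h

Overall copper sulfate balance (none leaves overhead): copper sulfate in fresh feed = copper sulfate in product, i.e. 1990×0.063 = (1−0.191)·L·0.386.
L = 125.37/(0.386×0.809) = 401.47 lb/h.
Recycle T = 0.191×401.47 = 76.682 lb/h.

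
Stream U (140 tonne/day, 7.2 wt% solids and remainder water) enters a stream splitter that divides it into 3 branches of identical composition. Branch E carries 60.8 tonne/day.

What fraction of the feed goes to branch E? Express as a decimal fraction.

0.434

Fraction to E = 60.8/140 = 0.4343.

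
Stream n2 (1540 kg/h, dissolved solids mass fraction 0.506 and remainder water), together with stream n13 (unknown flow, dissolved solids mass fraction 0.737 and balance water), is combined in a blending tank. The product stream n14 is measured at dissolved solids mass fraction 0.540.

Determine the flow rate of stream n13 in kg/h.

Let n13 be the unknown flow. Total out = 1540 + n13.
dissolved solids balance: 779.24 + 0.737·n13 = 0.540·(1540 + n13)
(0.737 − 0.540)·n13 = 0.540×1540 − 779.24 = 52.36
n13 = 52.36 / 0.197 = 265.79 kg/h

265.8 kg/h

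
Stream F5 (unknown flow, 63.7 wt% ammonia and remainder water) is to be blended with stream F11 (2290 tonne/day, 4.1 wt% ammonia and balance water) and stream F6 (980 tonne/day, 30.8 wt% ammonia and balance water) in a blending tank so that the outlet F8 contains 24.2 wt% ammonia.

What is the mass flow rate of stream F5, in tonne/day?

Let F5 be the unknown flow. Total out = 3270 + F5.
ammonia balance: 395.73 + 0.637·F5 = 0.242·(3270 + F5)
(0.637 − 0.242)·F5 = 0.242×3270 − 395.73 = 395.61
F5 = 395.61 / 0.395 = 1001.5 tonne/day

1002 tonne/day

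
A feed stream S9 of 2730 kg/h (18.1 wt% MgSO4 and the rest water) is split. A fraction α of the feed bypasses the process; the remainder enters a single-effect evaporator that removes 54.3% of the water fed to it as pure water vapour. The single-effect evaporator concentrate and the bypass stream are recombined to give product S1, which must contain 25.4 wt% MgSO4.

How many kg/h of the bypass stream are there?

All 2730×0.181 = 494.13 kg/h of MgSO4 reaches S1, so S1 = 494.13/0.254 = 1945.4 kg/h and vapour = 784.61 kg/h.
The evaporator receives (1−α)·2730 of feed at 0.819 water and removes 0.543 of that water:
0.543×0.819×(1−α)×2730 = 784.61
(1−α) = 784.61/1214.1 = 0.6463;  α = 0.3537.
Bypass flow = 0.3537×2730 = 965.72 kg/h.

965.7 kg/h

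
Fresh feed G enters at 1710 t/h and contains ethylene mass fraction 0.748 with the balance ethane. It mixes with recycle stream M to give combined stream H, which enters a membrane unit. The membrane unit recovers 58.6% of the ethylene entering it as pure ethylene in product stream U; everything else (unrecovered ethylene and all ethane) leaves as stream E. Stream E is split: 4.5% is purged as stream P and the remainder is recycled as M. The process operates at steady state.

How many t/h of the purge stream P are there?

ethane enters only via G and leaves only via the purge: 1710×0.252 = 0.045×(ethane in E), and the membrane unit passes all ethane, so ethane in H = ethane in E = 9576 t/h.
ethylene in H: m_A = 1710×0.748 + (1−0.045)·(1−0.586)·m_A, so m_A = 1279.1/0.6046 = 2115.5 t/h.
E = (1−0.586)×2115.5 + 9576 = 10452 t/h.
Purge P = 0.045×10452 = 470.33 t/h.

470.3 t/h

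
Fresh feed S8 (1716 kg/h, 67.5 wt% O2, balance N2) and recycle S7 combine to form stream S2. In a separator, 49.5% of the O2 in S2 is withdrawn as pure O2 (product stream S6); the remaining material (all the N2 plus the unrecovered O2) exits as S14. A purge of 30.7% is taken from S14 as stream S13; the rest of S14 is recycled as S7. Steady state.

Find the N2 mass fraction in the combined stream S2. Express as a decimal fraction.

N2 enters only via S8 and leaves only via the purge: 1716×0.325 = 0.307×(N2 in S14), and the separator passes all N2, so N2 in S2 = N2 in S14 = 1816.6 kg/h.
O2 in S2: m_A = 1716×0.675 + (1−0.307)·(1−0.495)·m_A, so m_A = 1158.3/0.6500 = 1781.9 kg/h.
S2 = 1781.9 + 1816.6 = 3598.5 kg/h.
N2 fraction in S2 = 1816.6/3598.5 = 0.505.

0.505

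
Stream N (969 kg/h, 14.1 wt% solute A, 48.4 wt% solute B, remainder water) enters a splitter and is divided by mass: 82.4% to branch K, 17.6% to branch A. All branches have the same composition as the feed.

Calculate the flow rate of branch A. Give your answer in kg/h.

Branch A flow = 0.176×969 = 170.54 kg/h.

170.5 kg/h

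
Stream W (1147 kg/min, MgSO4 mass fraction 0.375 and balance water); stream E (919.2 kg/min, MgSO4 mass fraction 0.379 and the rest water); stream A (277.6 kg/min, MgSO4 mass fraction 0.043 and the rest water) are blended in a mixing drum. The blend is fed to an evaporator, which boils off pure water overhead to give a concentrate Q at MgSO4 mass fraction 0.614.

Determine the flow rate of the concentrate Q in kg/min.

1287 kg/min

MgSO4 entering = 1147×0.375 + 919.2×0.379 + 277.6×0.043 = 790.44 kg/min.
All MgSO4 reports to Q, so Q = 790.44/0.614 = 1287.4 kg/min.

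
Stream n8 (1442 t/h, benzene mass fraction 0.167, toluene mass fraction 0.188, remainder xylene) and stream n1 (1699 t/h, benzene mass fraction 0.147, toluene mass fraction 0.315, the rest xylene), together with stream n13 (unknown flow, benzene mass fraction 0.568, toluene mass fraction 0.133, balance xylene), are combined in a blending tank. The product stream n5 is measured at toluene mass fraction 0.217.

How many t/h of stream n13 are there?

1484 t/h

Let n13 be the unknown flow. Total out = 3141 + n13.
toluene balance: 806.28 + 0.133·n13 = 0.217·(3141 + n13)
(0.133 − 0.217)·n13 = 0.217×3141 − 806.28 = -124.68
n13 = -124.68 / -0.084 = 1484.3 t/h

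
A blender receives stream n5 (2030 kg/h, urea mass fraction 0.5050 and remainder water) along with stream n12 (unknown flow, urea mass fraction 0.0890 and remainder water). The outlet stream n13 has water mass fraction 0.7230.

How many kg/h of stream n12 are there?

Let n12 be the unknown flow. Total out = 2030 + n12.
water balance: 1004.9 + 0.911·n12 = 0.723·(2030 + n12)
(0.911 − 0.723)·n12 = 0.723×2030 − 1004.9 = 462.84
n12 = 462.84 / 0.188 = 2461.9 kg/h

2462 kg/h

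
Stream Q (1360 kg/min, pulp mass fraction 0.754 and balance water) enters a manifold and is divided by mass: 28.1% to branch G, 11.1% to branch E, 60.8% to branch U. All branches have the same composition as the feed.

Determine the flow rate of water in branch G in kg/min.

94.01 kg/min

Branch G total = 0.281×1360 = 382.16 kg/min.
water in G = 0.246×382.16 = 94.011 kg/min.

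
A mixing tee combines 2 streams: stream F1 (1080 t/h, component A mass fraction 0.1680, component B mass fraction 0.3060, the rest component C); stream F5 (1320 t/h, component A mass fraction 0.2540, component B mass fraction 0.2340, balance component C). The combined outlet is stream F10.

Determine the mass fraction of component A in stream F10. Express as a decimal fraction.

Total flow out = 1080 + 1320 = 2400 t/h.
component A in = 1080×0.168 + 1320×0.254 = 516.72 t/h.
component A mass fraction in F10 = 516.72/2400 = 0.2153.

0.2153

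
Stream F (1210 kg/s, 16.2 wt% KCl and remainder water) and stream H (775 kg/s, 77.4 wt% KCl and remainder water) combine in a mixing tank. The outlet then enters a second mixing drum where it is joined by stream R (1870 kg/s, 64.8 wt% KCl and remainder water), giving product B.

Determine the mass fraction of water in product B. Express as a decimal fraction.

Overall, product flow = 3855 kg/s.
water in = 1210×0.838 + 775×0.226 + 1870×0.352 = 1847.4 kg/s.
water fraction in B = 0.479.

0.479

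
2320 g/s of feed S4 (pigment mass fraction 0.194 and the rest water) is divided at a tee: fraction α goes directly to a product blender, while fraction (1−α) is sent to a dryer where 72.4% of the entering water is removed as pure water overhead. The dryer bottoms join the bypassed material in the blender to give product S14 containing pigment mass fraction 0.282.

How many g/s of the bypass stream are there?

All 2320×0.194 = 450.08 g/s of pigment reaches S14, so S14 = 450.08/0.282 = 1596 g/s and vapour = 723.97 g/s.
The evaporator receives (1−α)·2320 of feed at 0.806 water and removes 0.724 of that water:
0.724×0.806×(1−α)×2320 = 723.97
(1−α) = 723.97/1353.8 = 0.5348;  α = 0.4652.
Bypass flow = 0.4652×2320 = 1079.4 g/s.

1079 g/s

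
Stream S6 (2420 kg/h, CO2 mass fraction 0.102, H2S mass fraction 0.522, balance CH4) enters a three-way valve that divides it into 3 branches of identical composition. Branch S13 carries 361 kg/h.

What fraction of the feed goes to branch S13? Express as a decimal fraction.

Fraction to S13 = 361/2420 = 0.1492.

0.149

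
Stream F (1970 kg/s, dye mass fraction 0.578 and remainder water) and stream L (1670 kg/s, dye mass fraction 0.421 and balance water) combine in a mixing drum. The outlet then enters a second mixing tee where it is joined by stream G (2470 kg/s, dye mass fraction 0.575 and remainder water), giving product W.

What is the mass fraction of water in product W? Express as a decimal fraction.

0.466

Overall, product flow = 6110 kg/s.
water in = 1970×0.422 + 1670×0.579 + 2470×0.425 = 2848 kg/s.
water fraction in W = 0.466.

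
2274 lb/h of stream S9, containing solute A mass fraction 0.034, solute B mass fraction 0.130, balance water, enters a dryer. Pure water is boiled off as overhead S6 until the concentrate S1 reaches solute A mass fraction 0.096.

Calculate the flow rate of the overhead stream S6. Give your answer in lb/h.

solute A is conserved: 2274×0.034 = 77.316 lb/h all reports to the concentrate.
Concentrate = 77.316/(target fraction) = 805.38 lb/h.
Overhead = 2274 − 805.38 = 1468.6 lb/h.

1469 lb/h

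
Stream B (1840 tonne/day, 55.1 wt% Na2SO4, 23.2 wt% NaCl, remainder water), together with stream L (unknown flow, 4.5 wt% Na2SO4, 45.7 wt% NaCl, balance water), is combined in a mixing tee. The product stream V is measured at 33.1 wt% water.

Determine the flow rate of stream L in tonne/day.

Let L be the unknown flow. Total out = 1840 + L.
water balance: 399.28 + 0.498·L = 0.331·(1840 + L)
(0.498 − 0.331)·L = 0.331×1840 − 399.28 = 209.76
L = 209.76 / 0.167 = 1256 tonne/day

1256 tonne/day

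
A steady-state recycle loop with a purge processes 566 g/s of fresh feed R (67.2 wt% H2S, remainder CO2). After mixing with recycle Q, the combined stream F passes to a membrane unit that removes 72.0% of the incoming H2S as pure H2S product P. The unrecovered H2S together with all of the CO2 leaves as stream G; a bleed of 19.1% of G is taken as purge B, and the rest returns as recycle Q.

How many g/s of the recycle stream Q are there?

897.7 g/s

CO2 enters only via R and leaves only via the purge: 566×0.328 = 0.191×(CO2 in G), and the membrane unit passes all CO2, so CO2 in F = CO2 in G = 971.98 g/s.
H2S in F: m_A = 566×0.672 + (1−0.191)·(1−0.720)·m_A, so m_A = 380.35/0.7735 = 491.74 g/s.
G = (1−0.720)×491.74 + 971.98 = 1109.7 g/s.
Recycle Q = (1−0.191)×1109.7 = 897.72 g/s.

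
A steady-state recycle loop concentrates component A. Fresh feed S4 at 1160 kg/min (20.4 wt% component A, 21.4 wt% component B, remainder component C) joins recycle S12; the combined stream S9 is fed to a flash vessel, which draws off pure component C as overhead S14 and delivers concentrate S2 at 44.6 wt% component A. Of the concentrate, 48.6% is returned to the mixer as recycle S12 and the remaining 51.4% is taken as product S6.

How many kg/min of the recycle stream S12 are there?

Overall component A balance (none leaves overhead): component A in fresh feed = component A in product, i.e. 1160×0.204 = (1−0.486)·S2·0.446.
S2 = 236.64/(0.446×0.514) = 1032.3 kg/min.
Recycle S12 = 0.486×1032.3 = 501.68 kg/min.

501.7 kg/min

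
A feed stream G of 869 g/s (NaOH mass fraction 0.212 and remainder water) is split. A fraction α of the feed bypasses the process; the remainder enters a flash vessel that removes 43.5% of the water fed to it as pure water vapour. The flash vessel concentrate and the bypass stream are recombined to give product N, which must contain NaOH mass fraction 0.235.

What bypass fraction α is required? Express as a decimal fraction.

0.714

All 869×0.212 = 184.23 g/s of NaOH reaches N, so N = 184.23/0.235 = 783.95 g/s and vapour = 85.051 g/s.
The evaporator receives (1−α)·869 of feed at 0.788 water and removes 0.435 of that water:
0.435×0.788×(1−α)×869 = 85.051
(1−α) = 85.051/297.88 = 0.2855;  α = 0.7145.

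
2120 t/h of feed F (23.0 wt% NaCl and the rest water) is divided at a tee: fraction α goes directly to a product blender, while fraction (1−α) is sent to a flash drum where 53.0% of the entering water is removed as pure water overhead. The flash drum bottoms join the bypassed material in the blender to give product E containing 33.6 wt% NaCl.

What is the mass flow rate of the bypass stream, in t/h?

All 2120×0.230 = 487.6 t/h of NaCl reaches E, so E = 487.6/0.336 = 1451.2 t/h and vapour = 668.81 t/h.
The evaporator receives (1−α)·2120 of feed at 0.770 water and removes 0.530 of that water:
0.530×0.770×(1−α)×2120 = 668.81
(1−α) = 668.81/865.17 = 0.7730;  α = 0.2270.
Bypass flow = 0.2270×2120 = 481.16 t/h.

481.2 t/h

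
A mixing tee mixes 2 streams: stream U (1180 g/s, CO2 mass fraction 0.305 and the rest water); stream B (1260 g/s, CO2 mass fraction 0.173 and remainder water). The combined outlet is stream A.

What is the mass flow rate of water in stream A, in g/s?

water out = water in = 1180×0.695 + 1260×0.827 = 1862.1 g/s.

1862 g/s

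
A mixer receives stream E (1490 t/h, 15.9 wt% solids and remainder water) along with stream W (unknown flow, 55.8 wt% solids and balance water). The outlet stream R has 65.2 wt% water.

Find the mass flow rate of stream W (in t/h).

Let W be the unknown flow. Total out = 1490 + W.
water balance: 1253.1 + 0.442·W = 0.652·(1490 + W)
(0.442 − 0.652)·W = 0.652×1490 − 1253.1 = -281.61
W = -281.61 / -0.210 = 1341 t/h

1341 t/h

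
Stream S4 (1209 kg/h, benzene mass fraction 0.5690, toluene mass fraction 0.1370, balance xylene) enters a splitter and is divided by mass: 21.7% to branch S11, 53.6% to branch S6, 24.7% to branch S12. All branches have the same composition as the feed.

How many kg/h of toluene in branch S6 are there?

88.78 kg/h

Branch S6 total = 0.536×1209 = 648.02 kg/h.
toluene in S6 = 0.137×648.02 = 88.779 kg/h.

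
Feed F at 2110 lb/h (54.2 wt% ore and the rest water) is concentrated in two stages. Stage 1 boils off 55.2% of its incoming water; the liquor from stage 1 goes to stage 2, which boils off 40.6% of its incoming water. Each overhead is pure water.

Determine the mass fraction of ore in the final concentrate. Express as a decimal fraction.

0.8164

water in feed = 2110×0.458 = 966.38 lb/h.
After stage 1: water left = (1−0.552)×966.38 = 432.94; stream total = 1576.6 lb/h.
After stage 2: water left = (1−0.406)×432.94 = 257.17; final concentrate = 1400.8 lb/h.
ore fraction = 1143.6/1400.8 = 0.8164.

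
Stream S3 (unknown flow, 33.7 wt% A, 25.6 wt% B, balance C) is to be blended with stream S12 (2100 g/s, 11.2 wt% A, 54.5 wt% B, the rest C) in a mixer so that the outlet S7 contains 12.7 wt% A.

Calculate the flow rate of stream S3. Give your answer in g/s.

150 g/s

Let S3 be the unknown flow. Total out = 2100 + S3.
A balance: 235.2 + 0.337·S3 = 0.127·(2100 + S3)
(0.337 − 0.127)·S3 = 0.127×2100 − 235.2 = 31.5
S3 = 31.5 / 0.210 = 150 g/s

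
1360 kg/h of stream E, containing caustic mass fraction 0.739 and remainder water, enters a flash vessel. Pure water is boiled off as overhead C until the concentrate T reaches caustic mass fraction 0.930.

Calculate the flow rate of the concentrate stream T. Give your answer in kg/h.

1081 kg/h

caustic is conserved: 1360×0.739 = 1005 kg/h all reports to the concentrate.
Concentrate = 1005/(target fraction) = 1080.7 kg/h.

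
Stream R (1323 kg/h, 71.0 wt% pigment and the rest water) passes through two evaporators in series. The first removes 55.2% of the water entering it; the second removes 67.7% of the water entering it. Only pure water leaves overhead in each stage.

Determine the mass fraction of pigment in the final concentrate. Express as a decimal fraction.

0.9442

water in feed = 1323×0.290 = 383.67 kg/h.
After stage 1: water left = (1−0.552)×383.67 = 171.88; stream total = 1111.2 kg/h.
After stage 2: water left = (1−0.677)×171.88 = 55.519; final concentrate = 994.85 kg/h.
pigment fraction = 939.33/994.85 = 0.9442.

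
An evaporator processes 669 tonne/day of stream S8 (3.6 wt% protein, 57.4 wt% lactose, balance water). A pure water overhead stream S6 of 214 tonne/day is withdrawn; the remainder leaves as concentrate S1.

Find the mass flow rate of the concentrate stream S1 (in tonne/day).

Concentrate = 669 − 214 = 455 tonne/day.

455 tonne/day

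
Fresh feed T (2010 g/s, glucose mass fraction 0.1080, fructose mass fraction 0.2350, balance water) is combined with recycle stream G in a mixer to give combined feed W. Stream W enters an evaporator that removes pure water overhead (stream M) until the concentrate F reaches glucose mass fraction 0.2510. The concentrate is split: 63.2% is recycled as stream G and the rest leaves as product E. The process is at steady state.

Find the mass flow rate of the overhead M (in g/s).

1145 g/s

Overall glucose balance (none leaves overhead): glucose in fresh feed = glucose in product, i.e. 2010×0.108 = (1−0.632)·F·0.251.
F = 217.08/(0.251×0.368) = 2350.2 g/s.
Recycle G = 0.632×2350.2 = 1485.3 g/s.
Combined feed W = 2010 + 1485.3 = 3495.3 g/s.
Overhead M = W − F = 3495.3 − 2350.2 = 1145.1 g/s.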